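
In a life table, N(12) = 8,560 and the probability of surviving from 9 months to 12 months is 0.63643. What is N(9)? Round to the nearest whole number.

13450

N(9) = N(12) / p = 8,560 / 0.63643 = 13450.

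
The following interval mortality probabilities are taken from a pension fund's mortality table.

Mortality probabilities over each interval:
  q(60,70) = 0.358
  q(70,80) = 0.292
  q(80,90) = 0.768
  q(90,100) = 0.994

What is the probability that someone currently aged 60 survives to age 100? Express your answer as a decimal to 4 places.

The overall survival probability is (1 − 0.358) × (1 − 0.292) × (1 − 0.768) × (1 − 0.994).
= 0.642 × 0.708 × 0.232 × 0.006 = 0.000633.

0.0006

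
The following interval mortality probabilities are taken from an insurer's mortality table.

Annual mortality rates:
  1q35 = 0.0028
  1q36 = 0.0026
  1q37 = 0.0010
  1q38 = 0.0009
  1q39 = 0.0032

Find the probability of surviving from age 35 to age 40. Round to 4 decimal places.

0.9895

5p35 = (1 − 0.0028) × (1 − 0.0026) × (1 − 0.0010) × (1 − 0.0009) × (1 − 0.0032).
= 0.9972 × 0.9974 × 0.9990 × 0.9991 × 0.9968 = 0.989542.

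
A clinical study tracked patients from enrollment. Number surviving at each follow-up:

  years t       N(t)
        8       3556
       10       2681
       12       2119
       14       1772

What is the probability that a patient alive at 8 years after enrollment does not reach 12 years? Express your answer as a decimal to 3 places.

P(die before 12 | alive at 8) = 1 − N(12)/N(8) = 1 − 2119/3556 = (1437)/3556 = 0.404106.

0.404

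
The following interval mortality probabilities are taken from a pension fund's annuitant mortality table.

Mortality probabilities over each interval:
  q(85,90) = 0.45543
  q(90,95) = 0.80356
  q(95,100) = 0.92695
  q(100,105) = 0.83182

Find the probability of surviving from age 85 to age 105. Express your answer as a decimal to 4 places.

0.0013

Survival from 85 to 105 is the product of surviving each interval: (1 − 0.45543) × (1 − 0.80356) × (1 − 0.92695) × (1 − 0.83182).
= 0.54457 × 0.19644 × 0.07305 × 0.16818 = 0.001314.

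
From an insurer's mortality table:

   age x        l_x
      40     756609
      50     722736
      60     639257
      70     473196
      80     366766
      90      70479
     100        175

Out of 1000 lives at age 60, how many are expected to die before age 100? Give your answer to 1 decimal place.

The relevant probability is 1 − 175/639257 = 0.999726.
Expected number = 1000 × 0.999726 = 999.7.

999.7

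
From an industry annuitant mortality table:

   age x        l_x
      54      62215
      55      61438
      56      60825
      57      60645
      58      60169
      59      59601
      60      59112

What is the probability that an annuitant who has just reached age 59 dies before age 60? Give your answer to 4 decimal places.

P(die before 60 | alive at 59) = 1 − l_60/l_59 = 1 − 59112/59601 = (489)/59601 = 0.008205.

0.0082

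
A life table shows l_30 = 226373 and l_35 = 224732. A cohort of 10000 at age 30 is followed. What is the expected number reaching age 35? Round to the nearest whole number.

9928

The relevant probability is 224732/226373 = 0.992751.
Expected number = 10000 × 0.992751 = 9928.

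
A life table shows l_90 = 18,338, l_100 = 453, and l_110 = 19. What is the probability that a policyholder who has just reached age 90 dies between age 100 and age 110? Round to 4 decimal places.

0.0237

This is the probability of reaching 100 but not 110, conditional on being alive at 90: (l_100 − l_110) / l_90.
= (453 − 19) / 18,338 = 434 / 18,338 = 0.023667.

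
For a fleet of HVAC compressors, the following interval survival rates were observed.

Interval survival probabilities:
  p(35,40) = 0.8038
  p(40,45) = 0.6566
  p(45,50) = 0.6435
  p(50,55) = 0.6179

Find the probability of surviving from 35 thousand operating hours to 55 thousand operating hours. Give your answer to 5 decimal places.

The overall survival probability is 0.8038 × 0.6566 × 0.6435 × 0.6179.
= 0.209853.

0.20985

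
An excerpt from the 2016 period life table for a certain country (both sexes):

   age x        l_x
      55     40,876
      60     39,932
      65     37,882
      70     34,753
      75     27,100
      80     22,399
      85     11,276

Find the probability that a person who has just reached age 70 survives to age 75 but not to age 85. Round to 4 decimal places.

0.4553

We want 5|10q70 = (l_75 − l_85)/l_70.
This is the probability of reaching 75 but not 85, conditional on being alive at 70: (l_75 − l_85) / l_70.
= (27,100 − 11,276) / 34,753 = 15,824 / 34,753 = 0.455328.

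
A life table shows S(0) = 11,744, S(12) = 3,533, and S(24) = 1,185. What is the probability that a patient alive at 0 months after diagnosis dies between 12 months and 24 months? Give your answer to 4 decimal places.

0.1999

This is the probability of reaching 12 but not 24, conditional on being alive at 0: (S(12) − S(24)) / S(0).
= (3,533 − 1,185) / 11,744 = 2,348 / 11,744 = 0.199932.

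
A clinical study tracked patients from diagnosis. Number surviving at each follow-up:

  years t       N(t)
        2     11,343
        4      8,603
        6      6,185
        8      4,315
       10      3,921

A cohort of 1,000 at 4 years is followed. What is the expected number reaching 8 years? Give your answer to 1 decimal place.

501.6

The relevant probability is 4,315/8,603 = 0.501569.
Expected number = 1,000 × 0.501569 = 501.6.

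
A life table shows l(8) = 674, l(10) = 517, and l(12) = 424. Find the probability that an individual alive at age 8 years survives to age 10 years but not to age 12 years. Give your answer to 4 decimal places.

This is the probability of reaching 10 but not 12, conditional on being alive at 8: (l(10) − l(12)) / l(8).
= (517 − 424) / 674 = 93 / 674 = 0.137982.

0.1380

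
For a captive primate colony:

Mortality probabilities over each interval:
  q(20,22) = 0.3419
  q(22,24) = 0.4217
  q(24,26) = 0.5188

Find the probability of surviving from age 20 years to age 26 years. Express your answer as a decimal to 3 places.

0.183

P(survive 20→26) = (1 − 0.3419) × (1 − 0.4217) × (1 − 0.5188).
= 0.6581 × 0.5783 × 0.4812 = 0.183135.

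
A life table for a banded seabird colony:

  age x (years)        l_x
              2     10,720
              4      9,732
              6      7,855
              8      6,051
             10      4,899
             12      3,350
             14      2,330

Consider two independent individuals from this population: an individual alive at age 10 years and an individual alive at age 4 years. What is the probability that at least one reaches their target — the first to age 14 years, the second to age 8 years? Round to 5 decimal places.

0.80166

p₁ = l_14/l_10 = 2,330/4,899 = 0.475607; p₂ = l_8/l_4 = 6,051/9,732 = 0.621763.
P(at least one) = 1 − (1−p₁)(1−p₂) = 1 − 0.524393 × 0.378237 = 0.801655.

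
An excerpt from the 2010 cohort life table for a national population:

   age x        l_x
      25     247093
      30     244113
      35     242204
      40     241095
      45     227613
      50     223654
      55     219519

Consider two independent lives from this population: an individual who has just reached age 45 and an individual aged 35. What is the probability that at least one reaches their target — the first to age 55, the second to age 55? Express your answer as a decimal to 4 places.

p₁ = l_55/l_45 = 219519/227613 = 0.964440; p₂ = l_55/l_35 = 219519/242204 = 0.906339.
P(at least one) = 1 − (1−p₁)(1−p₂) = 1 − 0.035560 × 0.093661 = 0.996669.

0.9967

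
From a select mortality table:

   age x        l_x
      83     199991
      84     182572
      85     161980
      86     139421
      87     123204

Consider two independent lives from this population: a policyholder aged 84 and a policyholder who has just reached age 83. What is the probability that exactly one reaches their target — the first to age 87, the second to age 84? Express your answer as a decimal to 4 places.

p₁ = l_87/l_84 = 123204/182572 = 0.674824; p₂ = l_84/l_83 = 182572/199991 = 0.912901.
P(exactly one) = p₁(1−p₂) + (1−p₁)p₂ = 0.058776 + 0.296853 = 0.355630.

0.3556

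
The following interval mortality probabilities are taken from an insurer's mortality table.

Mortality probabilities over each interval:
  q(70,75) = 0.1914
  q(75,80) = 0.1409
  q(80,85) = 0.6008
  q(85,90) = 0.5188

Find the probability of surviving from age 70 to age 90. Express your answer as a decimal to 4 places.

Survival from 70 to 90 is the product of surviving each interval: (1 − 0.1914) × (1 − 0.1409) × (1 − 0.6008) × (1 − 0.5188).
= 0.8086 × 0.8591 × 0.3992 × 0.4812 = 0.133442.

0.1334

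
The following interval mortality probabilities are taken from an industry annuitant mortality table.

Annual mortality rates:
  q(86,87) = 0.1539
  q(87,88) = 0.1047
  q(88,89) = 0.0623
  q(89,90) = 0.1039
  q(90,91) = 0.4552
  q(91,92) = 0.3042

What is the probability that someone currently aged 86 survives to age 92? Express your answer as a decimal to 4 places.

0.2413

Chaining the interval survival probabilities: (1 − 0.1539) × (1 − 0.1047) × (1 − 0.0623) × (1 − 0.1039) × (1 − 0.4552) × (1 − 0.3042).
= 0.8461 × 0.8953 × 0.9377 × 0.8961 × 0.5448 × 0.6958 = 0.241286.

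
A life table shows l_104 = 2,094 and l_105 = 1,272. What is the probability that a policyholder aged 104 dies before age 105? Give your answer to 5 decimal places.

P(die before 105 | alive at 104) = 1 − l_105/l_104 = 1 − 1,272/2,094 = (822)/2,094 = 0.392550.

0.39255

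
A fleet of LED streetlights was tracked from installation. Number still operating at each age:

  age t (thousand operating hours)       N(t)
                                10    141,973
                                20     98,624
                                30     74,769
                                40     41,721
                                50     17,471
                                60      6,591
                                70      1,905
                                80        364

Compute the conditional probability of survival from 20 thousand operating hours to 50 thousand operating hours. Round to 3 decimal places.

The conditional survival probability is N(50)/N(20) = 17,471/98,624 = 0.177148.

0.177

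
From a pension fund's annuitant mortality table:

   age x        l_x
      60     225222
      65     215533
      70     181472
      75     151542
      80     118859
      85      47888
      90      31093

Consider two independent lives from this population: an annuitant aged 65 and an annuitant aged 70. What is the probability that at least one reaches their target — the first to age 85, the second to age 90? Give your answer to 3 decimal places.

0.355

p₁ = l_85/l_65 = 47888/215533 = 0.222184; p₂ = l_90/l_70 = 31093/181472 = 0.171338.
P(at least one) = 1 − (1−p₁)(1−p₂) = 1 − 0.777816 × 0.828662 = 0.355453.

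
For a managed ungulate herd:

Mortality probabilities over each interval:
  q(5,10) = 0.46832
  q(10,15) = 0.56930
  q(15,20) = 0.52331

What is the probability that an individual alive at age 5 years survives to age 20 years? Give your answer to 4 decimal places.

0.1092

The overall survival probability is (1 − 0.46832) × (1 − 0.56930) × (1 − 0.52331).
= 0.53168 × 0.43070 × 0.47669 = 0.109159.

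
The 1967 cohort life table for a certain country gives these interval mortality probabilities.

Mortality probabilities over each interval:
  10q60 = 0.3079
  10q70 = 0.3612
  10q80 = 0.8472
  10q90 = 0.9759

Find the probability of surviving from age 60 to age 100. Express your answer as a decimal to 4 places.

Survival from 60 to 100 is the product of surviving each interval: (1 − 0.3079) × (1 − 0.3612) × (1 − 0.8472) × (1 − 0.9759).
= 0.6921 × 0.6388 × 0.1528 × 0.0241 = 0.001628.

0.0016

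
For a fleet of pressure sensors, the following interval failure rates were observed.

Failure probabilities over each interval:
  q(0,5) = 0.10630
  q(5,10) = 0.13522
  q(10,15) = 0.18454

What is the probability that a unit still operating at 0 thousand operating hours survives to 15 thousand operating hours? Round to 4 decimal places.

0.6302

P(survive 0→15) = (1 − 0.10630) × (1 − 0.13522) × (1 − 0.18454).
= 0.89370 × 0.86478 × 0.81546 = 0.630231.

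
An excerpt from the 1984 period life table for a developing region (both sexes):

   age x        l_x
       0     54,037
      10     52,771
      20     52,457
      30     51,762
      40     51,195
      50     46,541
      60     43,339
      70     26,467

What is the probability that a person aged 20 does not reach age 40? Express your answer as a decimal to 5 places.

0.02406

P(die before 40 | alive at 20) = 1 − l_40/l_20 = 1 − 51,195/52,457 = (1,262)/52,457 = 0.024058.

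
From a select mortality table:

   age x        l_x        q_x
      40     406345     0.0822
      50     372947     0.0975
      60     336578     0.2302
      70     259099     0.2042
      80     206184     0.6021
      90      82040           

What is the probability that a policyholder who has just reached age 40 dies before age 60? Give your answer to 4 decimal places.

P(die before 60 | alive at 40) = 1 − l_60/l_40 = 1 − 336578/406345 = (69767)/406345 = 0.171694.

0.1717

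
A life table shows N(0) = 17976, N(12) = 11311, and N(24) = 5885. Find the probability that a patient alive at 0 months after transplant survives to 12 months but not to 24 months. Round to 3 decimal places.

0.302

This is the probability of reaching 12 but not 24, conditional on being alive at 0: (N(12) − N(24)) / N(0).
= (11311 − 5885) / 17976 = 5426 / 17976 = 0.301847.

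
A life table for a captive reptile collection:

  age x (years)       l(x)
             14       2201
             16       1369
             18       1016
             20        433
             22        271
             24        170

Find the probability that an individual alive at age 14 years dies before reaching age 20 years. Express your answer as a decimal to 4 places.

0.8033

P(die before 20 | alive at 14) = 1 − l(20)/l(14) = 1 − 433/2201 = (1768)/2201 = 0.803271.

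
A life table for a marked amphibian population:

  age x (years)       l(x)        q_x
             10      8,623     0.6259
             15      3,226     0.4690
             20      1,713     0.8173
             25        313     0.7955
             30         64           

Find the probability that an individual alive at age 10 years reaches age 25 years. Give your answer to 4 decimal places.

0.0363

The conditional survival probability is l(25)/l(10) = 313/8,623 = 0.036298.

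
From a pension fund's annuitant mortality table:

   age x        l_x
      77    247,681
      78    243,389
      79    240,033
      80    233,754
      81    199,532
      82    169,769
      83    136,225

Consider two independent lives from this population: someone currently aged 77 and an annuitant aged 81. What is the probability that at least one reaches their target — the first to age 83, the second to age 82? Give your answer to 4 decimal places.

0.9329

p₁ = l_83/l_77 = 136,225/247,681 = 0.550002; p₂ = l_82/l_81 = 169,769/199,532 = 0.850836.
P(at least one) = 1 − (1−p₁)(1−p₂) = 1 − 0.449998 × 0.149164 = 0.932876.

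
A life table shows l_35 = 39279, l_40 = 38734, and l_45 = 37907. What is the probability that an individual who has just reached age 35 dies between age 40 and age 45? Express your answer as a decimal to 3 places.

0.021

This is the probability of reaching 40 but not 45, conditional on being alive at 35: (l_40 − l_45) / l_35.
= (38734 − 37907) / 39279 = 827 / 39279 = 0.021055.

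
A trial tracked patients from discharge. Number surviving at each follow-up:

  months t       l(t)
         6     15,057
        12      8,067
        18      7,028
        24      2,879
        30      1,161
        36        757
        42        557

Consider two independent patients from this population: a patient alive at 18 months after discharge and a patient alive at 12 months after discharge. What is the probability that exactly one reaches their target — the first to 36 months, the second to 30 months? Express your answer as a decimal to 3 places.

0.221

p₁ = l(36)/l(18) = 757/7,028 = 0.107712; p₂ = l(30)/l(12) = 1,161/8,067 = 0.143920.
P(exactly one) = p₁(1−p₂) + (1−p₁)p₂ = 0.092210 + 0.128418 = 0.220628.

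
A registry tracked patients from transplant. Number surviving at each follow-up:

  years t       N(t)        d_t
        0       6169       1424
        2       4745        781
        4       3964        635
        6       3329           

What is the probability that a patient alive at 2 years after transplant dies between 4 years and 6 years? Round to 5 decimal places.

This is the probability of reaching 4 but not 6, conditional on being alive at 2: (N(4) − N(6)) / N(2).
= (3964 − 3329) / 4745 = 635 / 4745 = 0.133825.

0.13383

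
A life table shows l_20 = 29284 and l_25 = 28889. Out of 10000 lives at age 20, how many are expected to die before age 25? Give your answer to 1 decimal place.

134.9

The relevant probability is 1 − 28889/29284 = 0.013489.
Expected number = 10000 × 0.013489 = 134.9.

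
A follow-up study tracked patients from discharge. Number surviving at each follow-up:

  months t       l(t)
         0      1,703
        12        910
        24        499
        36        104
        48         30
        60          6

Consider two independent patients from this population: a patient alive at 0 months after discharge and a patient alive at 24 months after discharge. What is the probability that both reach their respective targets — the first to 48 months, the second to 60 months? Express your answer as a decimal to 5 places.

p₁ = l(48)/l(0) = 30/1,703 = 0.017616; p₂ = l(60)/l(24) = 6/499 = 0.012024.
P(both) = p₁ × p₂ = 0.017616 × 0.012024 = 0.000212.

0.00021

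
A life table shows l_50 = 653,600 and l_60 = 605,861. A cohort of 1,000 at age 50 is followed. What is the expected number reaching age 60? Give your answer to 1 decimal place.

927.0

The relevant probability is 605,861/653,600 = 0.926960.
Expected number = 1,000 × 0.926960 = 927.0.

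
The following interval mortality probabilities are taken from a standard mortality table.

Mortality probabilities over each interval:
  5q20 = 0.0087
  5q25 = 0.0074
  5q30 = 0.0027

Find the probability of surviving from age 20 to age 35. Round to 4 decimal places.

The overall survival probability is (1 − 0.0087) × (1 − 0.0074) × (1 − 0.0027).
= 0.9913 × 0.9926 × 0.9973 = 0.981308.

0.9813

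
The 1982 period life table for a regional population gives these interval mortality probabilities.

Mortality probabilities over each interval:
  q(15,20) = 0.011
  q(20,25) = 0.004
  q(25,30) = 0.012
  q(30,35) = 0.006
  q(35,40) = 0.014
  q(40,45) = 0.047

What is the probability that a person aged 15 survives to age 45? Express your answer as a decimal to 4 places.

Survival from 15 to 45 is the product of surviving each interval: (1 − 0.011) × (1 − 0.004) × (1 − 0.012) × (1 − 0.006) × (1 − 0.014) × (1 − 0.047).
= 0.989 × 0.996 × 0.988 × 0.994 × 0.986 × 0.953 = 0.909010.

0.9090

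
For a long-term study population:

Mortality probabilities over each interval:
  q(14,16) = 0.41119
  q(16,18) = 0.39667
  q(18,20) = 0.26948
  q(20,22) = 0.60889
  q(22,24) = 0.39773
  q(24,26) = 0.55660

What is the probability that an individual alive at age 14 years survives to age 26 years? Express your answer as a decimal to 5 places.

The overall survival probability is (1 − 0.41119) × (1 − 0.39667) × (1 − 0.26948) × (1 − 0.60889) × (1 − 0.39773) × (1 − 0.55660).
= 0.58881 × 0.60333 × 0.73052 × 0.39111 × 0.60227 × 0.44340 = 0.027105.

0.02710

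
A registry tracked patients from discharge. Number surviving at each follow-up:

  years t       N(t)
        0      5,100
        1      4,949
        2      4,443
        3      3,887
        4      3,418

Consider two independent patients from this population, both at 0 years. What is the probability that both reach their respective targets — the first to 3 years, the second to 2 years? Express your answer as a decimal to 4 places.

p₁ = N(3)/N(0) = 3,887/5,100 = 0.762157; p₂ = N(2)/N(0) = 4,443/5,100 = 0.871176.
P(both) = p₁ × p₂ = 0.762157 × 0.871176 = 0.663973.

0.6640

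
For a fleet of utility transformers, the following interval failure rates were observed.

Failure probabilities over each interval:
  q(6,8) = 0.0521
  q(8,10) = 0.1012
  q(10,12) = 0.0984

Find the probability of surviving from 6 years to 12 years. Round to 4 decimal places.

The overall survival probability is (1 − 0.0521) × (1 − 0.1012) × (1 − 0.0984).
= 0.9479 × 0.8988 × 0.9016 = 0.768138.

0.7681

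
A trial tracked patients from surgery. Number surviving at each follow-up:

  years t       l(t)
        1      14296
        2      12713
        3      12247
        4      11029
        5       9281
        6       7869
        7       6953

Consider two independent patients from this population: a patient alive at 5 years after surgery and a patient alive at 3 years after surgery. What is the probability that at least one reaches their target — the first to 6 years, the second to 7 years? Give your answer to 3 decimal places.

0.934

p₁ = l(6)/l(5) = 7869/9281 = 0.847861; p₂ = l(7)/l(3) = 6953/12247 = 0.567731.
P(at least one) = 1 − (1−p₁)(1−p₂) = 1 − 0.152139 × 0.432269 = 0.934235.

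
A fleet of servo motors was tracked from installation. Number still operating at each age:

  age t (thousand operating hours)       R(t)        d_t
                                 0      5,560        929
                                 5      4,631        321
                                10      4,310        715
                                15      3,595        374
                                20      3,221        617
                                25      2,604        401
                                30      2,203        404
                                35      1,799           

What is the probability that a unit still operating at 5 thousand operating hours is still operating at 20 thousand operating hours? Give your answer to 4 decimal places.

0.6955

The conditional survival probability is R(20)/R(5) = 3,221/4,631 = 0.695530.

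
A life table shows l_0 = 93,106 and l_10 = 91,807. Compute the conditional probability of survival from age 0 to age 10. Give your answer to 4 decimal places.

0.9860

The conditional survival probability is l_10/l_0 = 91,807/93,106 = 0.986048.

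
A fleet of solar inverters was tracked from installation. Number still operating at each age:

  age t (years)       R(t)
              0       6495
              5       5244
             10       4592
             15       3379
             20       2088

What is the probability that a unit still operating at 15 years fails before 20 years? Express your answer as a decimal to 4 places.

P(fail before 20 | operational at 15) = 1 − R(20)/R(15) = 1 − 2088/3379 = (1291)/3379 = 0.382066.

0.3821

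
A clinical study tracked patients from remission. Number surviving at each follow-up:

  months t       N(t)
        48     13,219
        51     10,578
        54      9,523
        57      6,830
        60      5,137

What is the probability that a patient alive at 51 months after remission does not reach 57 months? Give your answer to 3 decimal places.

P(die before 57 | alive at 51) = 1 − N(57)/N(51) = 1 − 6,830/10,578 = (3,748)/10,578 = 0.354320.

0.354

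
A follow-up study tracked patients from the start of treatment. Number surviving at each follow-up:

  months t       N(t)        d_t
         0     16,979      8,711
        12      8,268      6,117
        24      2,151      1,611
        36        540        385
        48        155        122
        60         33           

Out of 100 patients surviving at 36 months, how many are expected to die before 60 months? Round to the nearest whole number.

The relevant probability is 1 − 33/540 = 0.938889.
Expected number = 100 × 0.938889 = 94.

94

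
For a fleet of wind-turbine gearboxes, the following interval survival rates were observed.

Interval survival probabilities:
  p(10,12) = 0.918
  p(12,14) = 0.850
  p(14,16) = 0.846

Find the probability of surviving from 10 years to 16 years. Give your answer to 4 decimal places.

0.6601

The overall survival probability is 0.918 × 0.850 × 0.846.
= 0.660134.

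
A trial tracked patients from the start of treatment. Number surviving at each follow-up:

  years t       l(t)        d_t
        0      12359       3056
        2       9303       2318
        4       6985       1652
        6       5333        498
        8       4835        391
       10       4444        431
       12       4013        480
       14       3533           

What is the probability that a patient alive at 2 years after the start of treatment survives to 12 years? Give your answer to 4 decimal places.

0.4314

The conditional survival probability is l(12)/l(2) = 4013/9303 = 0.431366.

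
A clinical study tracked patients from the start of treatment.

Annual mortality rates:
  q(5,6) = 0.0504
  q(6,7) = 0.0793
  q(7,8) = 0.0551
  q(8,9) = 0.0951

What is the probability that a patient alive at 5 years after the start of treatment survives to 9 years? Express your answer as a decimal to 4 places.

Survival from 5 to 9 is the product of surviving each interval: (1 − 0.0504) × (1 − 0.0793) × (1 − 0.0551) × (1 − 0.0951).
= 0.9496 × 0.9207 × 0.9449 × 0.9049 = 0.747559.

0.7476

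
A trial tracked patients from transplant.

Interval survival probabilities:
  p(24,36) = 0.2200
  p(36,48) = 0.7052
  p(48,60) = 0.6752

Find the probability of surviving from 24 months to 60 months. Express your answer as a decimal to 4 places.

Chaining the interval survival probabilities: 0.2200 × 0.7052 × 0.6752.
= 0.104753.

0.1048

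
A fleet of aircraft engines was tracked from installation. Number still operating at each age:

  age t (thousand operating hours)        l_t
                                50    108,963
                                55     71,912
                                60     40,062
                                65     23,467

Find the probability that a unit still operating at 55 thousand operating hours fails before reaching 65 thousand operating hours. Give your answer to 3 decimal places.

0.674

P(fail before 65 | operational at 55) = 1 − l_65/l_55 = 1 − 23,467/71,912 = (48,445)/71,912 = 0.673671.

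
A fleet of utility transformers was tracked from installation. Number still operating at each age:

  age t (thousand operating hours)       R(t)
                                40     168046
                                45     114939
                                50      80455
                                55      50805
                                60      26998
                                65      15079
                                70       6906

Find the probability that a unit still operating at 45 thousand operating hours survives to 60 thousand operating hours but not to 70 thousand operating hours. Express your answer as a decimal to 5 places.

This is the probability of reaching 60 but not 70, conditional on being operational at 45: (R(60) − R(70)) / R(45).
= (26998 − 6906) / 114939 = 20092 / 114939 = 0.174806.

0.17481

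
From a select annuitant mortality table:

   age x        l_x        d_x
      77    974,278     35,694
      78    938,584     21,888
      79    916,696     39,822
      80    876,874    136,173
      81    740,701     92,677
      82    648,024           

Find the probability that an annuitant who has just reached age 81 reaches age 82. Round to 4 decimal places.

0.8749

We want 1p81 = l_82/l_81.
The conditional survival probability is l_82/l_81 = 648,024/740,701 = 0.874879.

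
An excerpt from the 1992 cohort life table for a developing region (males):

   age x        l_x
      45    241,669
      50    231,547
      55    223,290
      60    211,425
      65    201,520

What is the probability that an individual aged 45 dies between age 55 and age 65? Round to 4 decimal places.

0.0901

This is the probability of reaching 55 but not 65, conditional on being alive at 45: (l_55 − l_65) / l_45.
= (223,290 − 201,520) / 241,669 = 21,770 / 241,669 = 0.090082.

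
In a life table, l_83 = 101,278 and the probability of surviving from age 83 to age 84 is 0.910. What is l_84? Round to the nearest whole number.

92163

l_84 = l_83 × p = 101,278 × 0.910 = 92163.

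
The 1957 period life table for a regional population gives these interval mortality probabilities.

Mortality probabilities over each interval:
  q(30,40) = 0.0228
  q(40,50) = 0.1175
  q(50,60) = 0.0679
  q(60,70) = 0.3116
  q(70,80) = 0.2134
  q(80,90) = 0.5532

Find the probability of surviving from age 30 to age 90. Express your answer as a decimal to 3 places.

Chaining the interval survival probabilities: (1 − 0.0228) × (1 − 0.1175) × (1 − 0.0679) × (1 − 0.3116) × (1 − 0.2134) × (1 − 0.5532).
= 0.9772 × 0.8825 × 0.9321 × 0.6884 × 0.7866 × 0.4468 = 0.194477.

0.194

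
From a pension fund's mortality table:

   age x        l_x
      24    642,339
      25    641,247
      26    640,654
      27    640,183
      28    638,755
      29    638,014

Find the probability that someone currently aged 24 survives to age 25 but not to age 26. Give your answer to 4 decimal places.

We want 1|1q24 = (l_25 − l_26)/l_24.
This is the probability of reaching 25 but not 26, conditional on being alive at 24: (l_25 − l_26) / l_24.
= (641,247 − 640,654) / 642,339 = 593 / 642,339 = 0.000923.

0.0009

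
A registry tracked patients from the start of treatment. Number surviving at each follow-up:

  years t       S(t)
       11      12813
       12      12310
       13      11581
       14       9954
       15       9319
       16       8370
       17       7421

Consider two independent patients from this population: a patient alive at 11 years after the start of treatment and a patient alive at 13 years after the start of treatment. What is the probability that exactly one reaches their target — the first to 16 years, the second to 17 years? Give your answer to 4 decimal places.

0.4568

p₁ = S(16)/S(11) = 8370/12813 = 0.653243; p₂ = S(17)/S(13) = 7421/11581 = 0.640791.
P(exactly one) = p₁(1−p₂) + (1−p₁)p₂ = 0.234651 + 0.222199 = 0.456850.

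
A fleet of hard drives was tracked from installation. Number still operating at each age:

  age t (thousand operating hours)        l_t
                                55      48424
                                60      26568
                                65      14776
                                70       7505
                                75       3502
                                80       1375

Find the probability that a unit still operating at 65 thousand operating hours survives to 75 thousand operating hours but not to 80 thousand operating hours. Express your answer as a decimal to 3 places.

0.144

This is the probability of reaching 75 but not 80, conditional on being operational at 65: (l_75 − l_80) / l_65.
= (3502 − 1375) / 14776 = 2127 / 14776 = 0.143950.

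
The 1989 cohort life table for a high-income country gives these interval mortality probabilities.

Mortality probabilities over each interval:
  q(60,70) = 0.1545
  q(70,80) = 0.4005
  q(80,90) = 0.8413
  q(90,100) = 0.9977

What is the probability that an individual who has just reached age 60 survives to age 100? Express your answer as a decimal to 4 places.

Chaining the interval survival probabilities: (1 − 0.1545) × (1 − 0.4005) × (1 − 0.8413) × (1 − 0.9977).
= 0.8455 × 0.5995 × 0.1587 × 0.0023 = 0.000185.

0.0002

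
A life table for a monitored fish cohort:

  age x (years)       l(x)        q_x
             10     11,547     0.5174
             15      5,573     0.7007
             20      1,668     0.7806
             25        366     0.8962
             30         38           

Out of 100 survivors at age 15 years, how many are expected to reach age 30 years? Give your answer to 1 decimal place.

The relevant probability is 38/5,573 = 0.006819.
Expected number = 100 × 0.006819 = 0.7.

0.7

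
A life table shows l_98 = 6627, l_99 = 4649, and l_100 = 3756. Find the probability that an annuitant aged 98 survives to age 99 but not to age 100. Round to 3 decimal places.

0.135

This is the probability of reaching 99 but not 100, conditional on being alive at 98: (l_99 − l_100) / l_98.
= (4649 − 3756) / 6627 = 893 / 6627 = 0.134752.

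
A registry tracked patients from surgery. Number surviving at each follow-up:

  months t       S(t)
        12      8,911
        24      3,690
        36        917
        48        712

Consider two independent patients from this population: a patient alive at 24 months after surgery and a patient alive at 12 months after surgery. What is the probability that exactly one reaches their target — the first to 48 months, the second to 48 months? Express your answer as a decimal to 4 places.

0.2420

p₁ = S(48)/S(24) = 712/3,690 = 0.192954; p₂ = S(48)/S(12) = 712/8,911 = 0.079901.
P(exactly one) = p₁(1−p₂) + (1−p₁)p₂ = 0.177537 + 0.064484 = 0.242021.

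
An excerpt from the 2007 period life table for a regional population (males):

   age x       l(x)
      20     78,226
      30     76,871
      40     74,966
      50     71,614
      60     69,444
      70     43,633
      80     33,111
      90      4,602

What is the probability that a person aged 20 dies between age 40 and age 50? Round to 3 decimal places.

0.043

This is the probability of reaching 40 but not 50, conditional on being alive at 20: (l(40) − l(50)) / l(20).
= (74,966 − 71,614) / 78,226 = 3,352 / 78,226 = 0.042850.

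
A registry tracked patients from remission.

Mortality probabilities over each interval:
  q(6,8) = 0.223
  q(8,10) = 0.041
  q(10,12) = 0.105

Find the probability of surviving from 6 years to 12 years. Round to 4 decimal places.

0.6669

Survival from 6 to 12 is the product of surviving each interval: (1 − 0.223) × (1 − 0.041) × (1 − 0.105).
= 0.777 × 0.959 × 0.895 = 0.666903.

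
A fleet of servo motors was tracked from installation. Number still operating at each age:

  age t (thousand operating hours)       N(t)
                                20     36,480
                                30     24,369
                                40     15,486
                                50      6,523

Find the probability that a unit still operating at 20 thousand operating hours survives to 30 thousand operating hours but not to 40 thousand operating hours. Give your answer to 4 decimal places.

0.2435

This is the probability of reaching 30 but not 40, conditional on being operational at 20: (N(30) − N(40)) / N(20).
= (24,369 − 15,486) / 36,480 = 8,883 / 36,480 = 0.243503.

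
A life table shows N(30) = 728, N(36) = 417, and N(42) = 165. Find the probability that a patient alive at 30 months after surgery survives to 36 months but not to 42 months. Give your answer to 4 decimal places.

0.3462

This is the probability of reaching 36 but not 42, conditional on being alive at 30: (N(36) − N(42)) / N(30).
= (417 − 165) / 728 = 252 / 728 = 0.346154.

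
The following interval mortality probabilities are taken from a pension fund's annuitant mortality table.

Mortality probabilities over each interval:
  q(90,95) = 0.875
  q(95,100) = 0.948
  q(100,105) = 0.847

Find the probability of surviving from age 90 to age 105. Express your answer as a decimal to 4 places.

0.0010

The overall survival probability is (1 − 0.875) × (1 − 0.948) × (1 − 0.847).
= 0.125 × 0.052 × 0.153 = 0.000995.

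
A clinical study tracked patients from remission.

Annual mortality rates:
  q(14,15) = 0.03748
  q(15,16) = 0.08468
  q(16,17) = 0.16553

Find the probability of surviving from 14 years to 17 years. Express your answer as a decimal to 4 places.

0.7352

Survival from 14 to 17 is the product of surviving each interval: (1 − 0.03748) × (1 − 0.08468) × (1 − 0.16553).
= 0.96252 × 0.91532 × 0.83447 = 0.735180.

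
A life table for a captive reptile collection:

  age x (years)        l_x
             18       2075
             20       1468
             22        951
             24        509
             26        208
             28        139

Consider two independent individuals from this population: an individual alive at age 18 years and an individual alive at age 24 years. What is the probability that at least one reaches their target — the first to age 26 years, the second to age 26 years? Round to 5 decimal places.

0.46792

p₁ = l_26/l_18 = 208/2075 = 0.100241; p₂ = l_26/l_24 = 208/509 = 0.408644.
P(at least one) = 1 − (1−p₁)(1−p₂) = 1 − 0.899759 × 0.591356 = 0.467922.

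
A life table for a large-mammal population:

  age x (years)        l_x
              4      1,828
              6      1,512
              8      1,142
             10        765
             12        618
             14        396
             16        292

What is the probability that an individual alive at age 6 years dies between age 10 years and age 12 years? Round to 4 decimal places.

This is the probability of reaching 10 but not 12, conditional on being alive at 6: (l_10 − l_12) / l_6.
= (765 − 618) / 1,512 = 147 / 1,512 = 0.097222.

0.0972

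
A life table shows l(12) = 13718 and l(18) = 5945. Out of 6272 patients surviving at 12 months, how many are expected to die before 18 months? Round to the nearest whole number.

3554

The relevant probability is 1 − 5945/13718 = 0.566628.
Expected number = 6272 × 0.566628 = 3554.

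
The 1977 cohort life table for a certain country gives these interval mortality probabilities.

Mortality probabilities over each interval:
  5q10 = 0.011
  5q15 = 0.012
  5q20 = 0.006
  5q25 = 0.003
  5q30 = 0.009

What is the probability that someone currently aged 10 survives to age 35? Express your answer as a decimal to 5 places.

Chaining the interval survival probabilities: (1 − 0.011) × (1 − 0.012) × (1 − 0.006) × (1 − 0.003) × (1 − 0.009).
= 0.989 × 0.988 × 0.994 × 0.997 × 0.991 = 0.959640.

0.95964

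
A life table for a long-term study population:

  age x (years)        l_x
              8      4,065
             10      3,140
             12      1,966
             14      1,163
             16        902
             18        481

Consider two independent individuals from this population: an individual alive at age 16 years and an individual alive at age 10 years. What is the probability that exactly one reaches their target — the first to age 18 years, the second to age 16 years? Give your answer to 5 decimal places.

0.51415

p₁ = l_18/l_16 = 481/902 = 0.533259; p₂ = l_16/l_10 = 902/3,140 = 0.287261.
P(exactly one) = p₁(1−p₂) + (1−p₁)p₂ = 0.380074 + 0.134076 = 0.514151.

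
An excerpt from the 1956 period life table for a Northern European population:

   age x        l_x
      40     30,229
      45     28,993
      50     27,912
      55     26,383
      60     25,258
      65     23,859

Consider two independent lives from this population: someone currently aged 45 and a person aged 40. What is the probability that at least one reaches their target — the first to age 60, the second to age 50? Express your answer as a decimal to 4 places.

p₁ = l_60/l_45 = 25,258/28,993 = 0.871176; p₂ = l_50/l_40 = 27,912/30,229 = 0.923352.
P(at least one) = 1 − (1−p₁)(1−p₂) = 1 − 0.128824 × 0.076648 = 0.990126.

0.9901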